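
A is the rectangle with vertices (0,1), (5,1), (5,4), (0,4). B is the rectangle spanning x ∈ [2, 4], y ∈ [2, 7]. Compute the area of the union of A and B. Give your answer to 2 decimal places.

21.00

By inclusion–exclusion:
Individual areas: |A| = 15, |B| = 10.
|A∩B|: x∈[2,4], y∈[2,4] → 2·2 = 4.
|A ∪ B| = 25 − 4 = 21.00.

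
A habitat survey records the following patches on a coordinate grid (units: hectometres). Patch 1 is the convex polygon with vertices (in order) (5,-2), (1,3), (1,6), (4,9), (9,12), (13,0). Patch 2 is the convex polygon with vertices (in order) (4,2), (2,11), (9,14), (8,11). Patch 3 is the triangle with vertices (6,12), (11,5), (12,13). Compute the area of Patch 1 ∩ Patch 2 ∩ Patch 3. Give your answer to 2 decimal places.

The intersection is the polygon with vertices (8.167,11.5), (8,11), (7.507,9.89), (6.9,10.74).
By the shoelace formula its area is 0.80.

0.80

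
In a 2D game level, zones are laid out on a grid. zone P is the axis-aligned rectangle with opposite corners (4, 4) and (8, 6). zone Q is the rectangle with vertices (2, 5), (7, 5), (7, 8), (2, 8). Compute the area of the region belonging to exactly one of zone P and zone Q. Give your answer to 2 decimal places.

17.00

|zone P∩zone Q|: x∈[4,7], y∈[5,6] → 3·1 = 3.
|zone P △ zone Q| = |zone P| + |zone Q| − 2·|zone P∩zone Q| = 8 + 15 − 6 = 17.00.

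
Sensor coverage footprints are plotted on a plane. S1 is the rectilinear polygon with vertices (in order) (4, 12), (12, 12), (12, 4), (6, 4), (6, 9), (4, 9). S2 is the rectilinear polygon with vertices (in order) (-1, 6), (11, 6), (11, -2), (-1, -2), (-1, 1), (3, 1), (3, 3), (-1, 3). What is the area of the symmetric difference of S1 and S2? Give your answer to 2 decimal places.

122.00

|S1| = 54, |S2| = 88, |S1∩S2| = 10.
|S1 △ S2| = |S1| + |S2| − 2·|S1∩S2| = 54 + 88 − 20 = 122.00.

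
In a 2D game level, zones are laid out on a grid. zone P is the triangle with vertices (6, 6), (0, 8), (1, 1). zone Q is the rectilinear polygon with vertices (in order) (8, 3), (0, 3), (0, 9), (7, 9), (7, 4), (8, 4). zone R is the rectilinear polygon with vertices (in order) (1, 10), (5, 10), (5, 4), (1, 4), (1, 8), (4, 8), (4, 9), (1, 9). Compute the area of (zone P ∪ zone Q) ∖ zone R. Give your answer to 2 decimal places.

|zone P ∪ zone Q| = 45.2857.
|(zone P ∪ zone Q) ∩ zone R| = 17.
|(zone P ∪ zone Q) ∖ zone R| = 45.2857 − 17 = 28.29.

28.29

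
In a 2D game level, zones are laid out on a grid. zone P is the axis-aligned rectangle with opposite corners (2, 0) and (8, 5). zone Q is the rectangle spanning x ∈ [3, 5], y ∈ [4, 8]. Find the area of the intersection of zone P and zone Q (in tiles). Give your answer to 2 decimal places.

2.00

|zone P∩zone Q|: x∈[3,5], y∈[4,5] → 2·1 = 2.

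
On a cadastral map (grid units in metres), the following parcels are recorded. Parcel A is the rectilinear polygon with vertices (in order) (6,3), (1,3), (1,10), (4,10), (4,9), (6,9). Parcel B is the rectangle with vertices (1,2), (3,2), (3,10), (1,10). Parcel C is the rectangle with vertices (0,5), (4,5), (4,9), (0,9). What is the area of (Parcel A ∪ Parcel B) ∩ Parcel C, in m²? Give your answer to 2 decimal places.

The region (Parcel A ∪ Parcel B) ∩ Parcel C is the polygon with vertices (1,9), (4,9), (4,5), (1,5).
By the shoelace formula its area is 12.00.

12.00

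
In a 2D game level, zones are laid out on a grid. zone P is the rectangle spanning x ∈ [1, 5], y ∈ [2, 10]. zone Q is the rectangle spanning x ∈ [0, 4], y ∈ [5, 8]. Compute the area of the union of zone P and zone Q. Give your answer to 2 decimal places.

By inclusion–exclusion:
Individual areas: |zone P| = 32, |zone Q| = 12.
|zone P∩zone Q|: x∈[1,4], y∈[5,8] → 3·3 = 9.
|zone P ∪ zone Q| = 44 − 9 = 35.00.

35.00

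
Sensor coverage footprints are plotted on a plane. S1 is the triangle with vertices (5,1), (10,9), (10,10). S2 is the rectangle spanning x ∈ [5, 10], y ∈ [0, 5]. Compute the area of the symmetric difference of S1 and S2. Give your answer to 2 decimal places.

|S1| = 2.5, |S2| = 25, |S1∩S2| = 0.5556.
|S1 △ S2| = |S1| + |S2| − 2·|S1∩S2| = 2.5 + 25 − 1.1111 = 26.39.

26.39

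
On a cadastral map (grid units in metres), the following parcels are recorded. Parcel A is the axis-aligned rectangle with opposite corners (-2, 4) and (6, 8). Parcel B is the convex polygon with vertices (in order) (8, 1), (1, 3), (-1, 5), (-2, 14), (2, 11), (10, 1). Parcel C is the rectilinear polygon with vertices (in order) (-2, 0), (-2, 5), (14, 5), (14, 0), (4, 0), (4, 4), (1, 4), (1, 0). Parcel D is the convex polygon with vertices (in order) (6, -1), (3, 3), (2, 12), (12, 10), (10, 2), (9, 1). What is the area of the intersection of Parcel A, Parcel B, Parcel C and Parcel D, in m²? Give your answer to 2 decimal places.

3.17

The intersection is the polygon with vertices (2.889,4), (2.778,5), (6,5), (6,4), (4,4).
By the shoelace formula its area is 3.17.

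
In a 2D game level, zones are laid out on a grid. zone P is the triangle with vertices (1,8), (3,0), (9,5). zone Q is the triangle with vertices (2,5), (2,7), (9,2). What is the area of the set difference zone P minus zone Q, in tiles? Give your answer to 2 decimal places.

|zone P| = 29, |zone P∩zone Q| = 6.3417.
|zone P ∖ zone Q| = |zone P| − |zone P∩zone Q| = 29 − 6.3417 = 22.66.

22.66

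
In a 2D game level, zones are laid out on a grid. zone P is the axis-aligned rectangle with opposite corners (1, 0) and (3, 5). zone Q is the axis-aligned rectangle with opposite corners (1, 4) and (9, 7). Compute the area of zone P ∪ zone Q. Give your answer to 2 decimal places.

32.00

By inclusion–exclusion:
Individual areas: |zone P| = 10, |zone Q| = 24.
|zone P∩zone Q|: x∈[1,3], y∈[4,5] → 2·1 = 2.
|zone P ∪ zone Q| = 34 − 2 = 32.00.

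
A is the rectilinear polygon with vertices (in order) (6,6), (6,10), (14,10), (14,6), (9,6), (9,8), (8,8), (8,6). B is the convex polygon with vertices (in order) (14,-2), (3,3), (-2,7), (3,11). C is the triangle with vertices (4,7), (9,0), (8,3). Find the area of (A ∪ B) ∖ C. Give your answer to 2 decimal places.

|A ∪ B| = 93.1049.
|(A ∪ B) ∩ C| = 3.9753.
|(A ∪ B) ∖ C| = 93.1049 − 3.9753 = 89.13.

89.13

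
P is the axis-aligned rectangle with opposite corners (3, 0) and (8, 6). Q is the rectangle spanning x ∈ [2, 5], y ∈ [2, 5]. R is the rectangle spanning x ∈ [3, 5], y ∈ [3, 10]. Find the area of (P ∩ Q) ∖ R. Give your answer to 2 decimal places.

|P ∩ Q| = 6.
|(P ∩ Q) ∩ R| = 4.
|(P ∩ Q) ∖ R| = 6 − 4 = 2.00.

2.00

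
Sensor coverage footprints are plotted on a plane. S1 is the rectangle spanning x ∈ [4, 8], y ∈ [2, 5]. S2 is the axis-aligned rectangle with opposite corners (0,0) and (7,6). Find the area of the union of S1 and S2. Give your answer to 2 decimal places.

By inclusion–exclusion:
Individual areas: |S1| = 12, |S2| = 42.
|S1∩S2|: x∈[4,7], y∈[2,5] → 3·3 = 9.
|S1 ∪ S2| = 54 − 9 = 45.00.

45.00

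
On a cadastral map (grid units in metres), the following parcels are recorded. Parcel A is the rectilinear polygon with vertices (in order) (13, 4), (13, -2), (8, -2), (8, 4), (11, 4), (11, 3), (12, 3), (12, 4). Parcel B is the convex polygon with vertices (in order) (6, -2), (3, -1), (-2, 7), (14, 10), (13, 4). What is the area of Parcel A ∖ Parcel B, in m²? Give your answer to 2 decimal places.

19.27

|Parcel A| = 29, |Parcel A∩Parcel B| = 9.7262.
|Parcel A ∖ Parcel B| = |Parcel A| − |Parcel A∩Parcel B| = 29 − 9.7262 = 19.27.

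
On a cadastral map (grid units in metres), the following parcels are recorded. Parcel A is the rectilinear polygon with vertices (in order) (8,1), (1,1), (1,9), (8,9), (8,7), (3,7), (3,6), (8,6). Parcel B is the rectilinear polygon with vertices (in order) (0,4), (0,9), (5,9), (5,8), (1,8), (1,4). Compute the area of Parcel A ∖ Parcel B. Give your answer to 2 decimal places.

47.00

|Parcel A| = 51, |Parcel A∩Parcel B| = 4.
|Parcel A ∖ Parcel B| = |Parcel A| − |Parcel A∩Parcel B| = 51 − 4 = 47.00.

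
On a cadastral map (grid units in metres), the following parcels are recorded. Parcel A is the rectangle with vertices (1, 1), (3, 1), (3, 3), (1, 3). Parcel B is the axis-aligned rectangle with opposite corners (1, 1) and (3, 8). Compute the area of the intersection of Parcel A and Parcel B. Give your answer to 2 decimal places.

|Parcel A∩Parcel B|: x∈[1,3], y∈[1,3] → 2·2 = 4.

4.00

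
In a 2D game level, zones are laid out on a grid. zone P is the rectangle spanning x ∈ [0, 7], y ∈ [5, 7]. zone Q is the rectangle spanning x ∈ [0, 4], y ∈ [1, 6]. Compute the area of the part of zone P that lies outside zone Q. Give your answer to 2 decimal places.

|zone P∩zone Q|: x∈[0,4], y∈[5,6] → 4·1 = 4.
|zone P| = 14.
|zone P ∖ zone Q| = |zone P| − |zone P∩zone Q| = 14 − 4 = 10.00.

10.00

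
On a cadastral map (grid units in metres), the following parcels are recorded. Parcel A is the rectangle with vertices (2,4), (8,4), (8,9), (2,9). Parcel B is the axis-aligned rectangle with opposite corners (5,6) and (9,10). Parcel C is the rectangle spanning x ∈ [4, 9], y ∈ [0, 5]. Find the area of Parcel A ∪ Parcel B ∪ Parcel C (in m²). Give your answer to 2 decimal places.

58.00

By inclusion–exclusion:
Individual areas: |Parcel A| = 30, |Parcel B| = 16, |Parcel C| = 25.
|Parcel A∩Parcel B|: x∈[5,8], y∈[6,9] → 3·3 = 9.
|Parcel A∩Parcel C|: x∈[4,8], y∈[4,5] → 4·1 = 4.
|Parcel B∩Parcel C| = 0 (no overlap).
|Parcel A∩Parcel B∩Parcel C| = 0.
|Parcel A ∪ Parcel B ∪ Parcel C| = 71 − 13 + 0 = 58.00.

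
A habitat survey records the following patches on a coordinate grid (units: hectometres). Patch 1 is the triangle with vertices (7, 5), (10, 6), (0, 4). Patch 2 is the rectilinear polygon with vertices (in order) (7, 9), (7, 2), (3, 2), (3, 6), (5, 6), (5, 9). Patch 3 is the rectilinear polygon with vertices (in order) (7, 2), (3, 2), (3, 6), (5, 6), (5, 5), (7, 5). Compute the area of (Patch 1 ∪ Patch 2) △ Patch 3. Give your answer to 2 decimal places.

8.86

|Patch 1 ∪ Patch 2| = 22.8571.
|(Patch 1 ∪ Patch 2) ∩ Patch 3| = 14.
|(Patch 1 ∪ Patch 2) △ Patch 3| = 22.8571 + 14 − 28 = 8.86.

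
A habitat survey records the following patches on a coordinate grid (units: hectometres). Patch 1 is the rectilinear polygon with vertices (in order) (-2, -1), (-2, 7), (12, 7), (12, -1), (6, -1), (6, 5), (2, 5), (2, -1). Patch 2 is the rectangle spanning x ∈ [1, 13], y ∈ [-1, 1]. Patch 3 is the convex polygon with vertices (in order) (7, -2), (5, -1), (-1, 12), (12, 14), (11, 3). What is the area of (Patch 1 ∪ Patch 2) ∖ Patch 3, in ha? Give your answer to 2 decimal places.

52.29

|Patch 1 ∪ Patch 2| = 98.
|(Patch 1 ∪ Patch 2) ∩ Patch 3| = 45.7119.
|(Patch 1 ∪ Patch 2) ∖ Patch 3| = 98 − 45.7119 = 52.29.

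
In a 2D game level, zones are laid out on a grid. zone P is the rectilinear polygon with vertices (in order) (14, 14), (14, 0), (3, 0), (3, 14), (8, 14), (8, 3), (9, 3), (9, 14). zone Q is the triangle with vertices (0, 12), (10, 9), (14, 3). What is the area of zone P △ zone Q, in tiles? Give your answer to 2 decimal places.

127.91

|zone P| = 143, |zone Q| = 24, |zone P∩zone Q| = 19.5429.
|zone P △ zone Q| = |zone P| + |zone Q| − 2·|zone P∩zone Q| = 143 + 24 − 39.0857 = 127.91.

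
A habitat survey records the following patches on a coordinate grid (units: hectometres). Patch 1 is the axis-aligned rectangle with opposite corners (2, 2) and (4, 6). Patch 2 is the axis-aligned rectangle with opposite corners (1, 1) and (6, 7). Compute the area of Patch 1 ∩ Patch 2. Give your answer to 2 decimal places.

8.00

|Patch 1∩Patch 2|: x∈[2,4], y∈[2,6] → 2·4 = 8.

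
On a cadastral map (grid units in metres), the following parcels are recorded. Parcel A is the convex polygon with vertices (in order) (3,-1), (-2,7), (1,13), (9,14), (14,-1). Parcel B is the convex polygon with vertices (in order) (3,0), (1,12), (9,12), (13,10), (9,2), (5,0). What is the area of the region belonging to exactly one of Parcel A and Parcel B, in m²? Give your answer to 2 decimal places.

79.30

|Parcel A| = 166.5, |Parcel B| = 100, |Parcel A∩Parcel B| = 93.6.
|Parcel A △ Parcel B| = |Parcel A| + |Parcel B| − 2·|Parcel A∩Parcel B| = 166.5 + 100 − 187.2 = 79.30.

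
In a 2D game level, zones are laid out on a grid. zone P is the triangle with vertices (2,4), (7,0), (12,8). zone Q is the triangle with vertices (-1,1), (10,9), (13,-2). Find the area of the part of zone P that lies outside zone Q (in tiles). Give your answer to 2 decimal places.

1.93

|zone P| = 30, |zone P∩zone Q| = 28.0728.
|zone P ∖ zone Q| = |zone P| − |zone P∩zone Q| = 30 − 28.0728 = 1.93.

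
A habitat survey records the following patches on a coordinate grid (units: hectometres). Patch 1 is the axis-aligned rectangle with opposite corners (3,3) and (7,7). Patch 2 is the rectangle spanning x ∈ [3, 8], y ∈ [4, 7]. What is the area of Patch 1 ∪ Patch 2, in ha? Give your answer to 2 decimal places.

By inclusion–exclusion:
Individual areas: |Patch 1| = 16, |Patch 2| = 15.
|Patch 1∩Patch 2|: x∈[3,7], y∈[4,7] → 4·3 = 12.
|Patch 1 ∪ Patch 2| = 31 − 12 = 19.00.

19.00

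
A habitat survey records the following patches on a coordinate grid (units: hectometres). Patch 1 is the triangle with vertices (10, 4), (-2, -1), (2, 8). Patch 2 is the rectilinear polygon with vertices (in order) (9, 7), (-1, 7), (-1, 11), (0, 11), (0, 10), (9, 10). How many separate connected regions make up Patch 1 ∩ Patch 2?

1

Patch 1 ∩ Patch 2 is a single connected region.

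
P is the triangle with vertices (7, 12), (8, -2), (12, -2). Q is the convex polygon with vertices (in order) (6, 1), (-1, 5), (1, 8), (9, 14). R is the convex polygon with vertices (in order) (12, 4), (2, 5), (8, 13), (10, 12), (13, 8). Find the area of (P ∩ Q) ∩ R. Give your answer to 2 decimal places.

The region (P ∩ Q) ∩ R is the polygon with vertices (7.935,9.383), (7.364,6.909), (7.022,11.696), (7.081,11.774).
By the shoelace formula its area is 1.89.

1.89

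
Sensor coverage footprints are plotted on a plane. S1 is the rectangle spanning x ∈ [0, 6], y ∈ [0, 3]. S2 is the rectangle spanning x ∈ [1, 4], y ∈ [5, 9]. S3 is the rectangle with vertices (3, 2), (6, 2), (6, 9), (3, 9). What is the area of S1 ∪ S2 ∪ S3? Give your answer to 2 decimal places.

By inclusion–exclusion:
Individual areas: |S1| = 18, |S2| = 12, |S3| = 21.
|S1∩S2| = 0 (no overlap).
|S1∩S3|: x∈[3,6], y∈[2,3] → 3·1 = 3.
|S2∩S3|: x∈[3,4], y∈[5,9] → 1·4 = 4.
|S1∩S2∩S3| = 0.
|S1 ∪ S2 ∪ S3| = 51 − 7 + 0 = 44.00.

44.00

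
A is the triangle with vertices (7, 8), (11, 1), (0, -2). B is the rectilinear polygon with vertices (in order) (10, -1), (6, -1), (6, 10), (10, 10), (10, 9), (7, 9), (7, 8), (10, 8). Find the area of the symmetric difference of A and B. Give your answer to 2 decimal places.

|A| = 44.5, |B| = 41, |A∩B| = 22.6834.
|A △ B| = |A| + |B| − 2·|A∩B| = 44.5 + 41 − 45.3669 = 40.13.

40.13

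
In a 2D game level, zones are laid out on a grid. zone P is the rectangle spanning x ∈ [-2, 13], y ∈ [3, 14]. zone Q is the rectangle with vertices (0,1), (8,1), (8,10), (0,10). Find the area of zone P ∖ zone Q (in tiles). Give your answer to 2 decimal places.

|zone P∩zone Q|: x∈[0,8], y∈[3,10] → 8·7 = 56.
|zone P| = 165.
|zone P ∖ zone Q| = |zone P| − |zone P∩zone Q| = 165 − 56 = 109.00.

109.00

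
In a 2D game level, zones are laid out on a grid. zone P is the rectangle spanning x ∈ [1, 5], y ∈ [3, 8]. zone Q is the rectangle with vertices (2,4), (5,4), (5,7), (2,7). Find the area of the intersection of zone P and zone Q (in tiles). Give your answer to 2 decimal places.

9.00

|zone P∩zone Q|: x∈[2,5], y∈[4,7] → 3·3 = 9.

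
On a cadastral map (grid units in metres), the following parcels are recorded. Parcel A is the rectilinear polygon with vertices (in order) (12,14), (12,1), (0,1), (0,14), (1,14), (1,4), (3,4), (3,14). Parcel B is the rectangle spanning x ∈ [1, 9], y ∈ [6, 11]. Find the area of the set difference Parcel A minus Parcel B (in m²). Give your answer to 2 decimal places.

|Parcel A| = 136, |Parcel A∩Parcel B| = 30.
|Parcel A ∖ Parcel B| = |Parcel A| − |Parcel A∩Parcel B| = 136 − 30 = 106.00.

106.00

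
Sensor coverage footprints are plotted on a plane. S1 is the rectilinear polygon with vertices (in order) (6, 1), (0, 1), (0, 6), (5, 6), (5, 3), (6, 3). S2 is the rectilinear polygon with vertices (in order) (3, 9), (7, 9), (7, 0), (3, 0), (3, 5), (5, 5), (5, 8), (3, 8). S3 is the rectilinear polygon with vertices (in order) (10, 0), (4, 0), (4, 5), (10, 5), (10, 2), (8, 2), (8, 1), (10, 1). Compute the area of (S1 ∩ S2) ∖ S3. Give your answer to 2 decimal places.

|S1 ∩ S2| = 10.
|(S1 ∩ S2) ∩ S3| = 6.
|(S1 ∩ S2) ∖ S3| = 10 − 6 = 4.00.

4.00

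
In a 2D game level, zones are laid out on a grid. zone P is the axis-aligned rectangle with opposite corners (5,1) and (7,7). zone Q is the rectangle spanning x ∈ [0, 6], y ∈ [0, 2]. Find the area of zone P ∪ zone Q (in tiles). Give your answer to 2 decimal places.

23.00

By inclusion–exclusion:
Individual areas: |zone P| = 12, |zone Q| = 12.
|zone P∩zone Q|: x∈[5,6], y∈[1,2] → 1·1 = 1.
|zone P ∪ zone Q| = 24 − 1 = 23.00.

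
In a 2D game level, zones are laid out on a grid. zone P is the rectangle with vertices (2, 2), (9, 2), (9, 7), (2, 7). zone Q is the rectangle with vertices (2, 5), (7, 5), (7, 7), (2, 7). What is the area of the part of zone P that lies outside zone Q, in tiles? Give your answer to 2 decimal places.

|zone P∩zone Q|: x∈[2,7], y∈[5,7] → 5·2 = 10.
|zone P| = 35.
|zone P ∖ zone Q| = |zone P| − |zone P∩zone Q| = 35 − 10 = 25.00.

25.00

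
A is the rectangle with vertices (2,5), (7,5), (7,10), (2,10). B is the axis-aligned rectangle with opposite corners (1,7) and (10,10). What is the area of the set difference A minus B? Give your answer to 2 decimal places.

10.00

|A∩B|: x∈[2,7], y∈[7,10] → 5·3 = 15.
|A| = 25.
|A ∖ B| = |A| − |A∩B| = 25 − 15 = 10.00.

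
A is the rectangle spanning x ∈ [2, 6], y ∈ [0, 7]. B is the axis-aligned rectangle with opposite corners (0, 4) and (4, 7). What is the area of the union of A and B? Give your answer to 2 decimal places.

By inclusion–exclusion:
Individual areas: |A| = 28, |B| = 12.
|A∩B|: x∈[2,4], y∈[4,7] → 2·3 = 6.
|A ∪ B| = 40 − 6 = 34.00.

34.00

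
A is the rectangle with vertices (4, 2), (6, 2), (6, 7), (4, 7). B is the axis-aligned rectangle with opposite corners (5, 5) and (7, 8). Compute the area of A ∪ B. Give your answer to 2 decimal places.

14.00

By inclusion–exclusion:
Individual areas: |A| = 10, |B| = 6.
|A∩B|: x∈[5,6], y∈[5,7] → 1·2 = 2.
|A ∪ B| = 16 − 2 = 14.00.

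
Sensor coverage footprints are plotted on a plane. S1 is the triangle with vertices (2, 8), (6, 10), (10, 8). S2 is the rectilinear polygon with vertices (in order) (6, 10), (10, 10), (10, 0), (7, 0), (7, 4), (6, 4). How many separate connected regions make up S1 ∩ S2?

1

S1 ∩ S2 is a single connected region.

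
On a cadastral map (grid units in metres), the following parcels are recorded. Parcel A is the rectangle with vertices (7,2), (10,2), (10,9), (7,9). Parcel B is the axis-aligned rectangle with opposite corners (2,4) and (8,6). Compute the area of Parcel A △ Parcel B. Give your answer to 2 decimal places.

|Parcel A∩Parcel B|: x∈[7,8], y∈[4,6] → 1·2 = 2.
|Parcel A △ Parcel B| = |Parcel A| + |Parcel B| − 2·|Parcel A∩Parcel B| = 21 + 12 − 4 = 29.00.

29.00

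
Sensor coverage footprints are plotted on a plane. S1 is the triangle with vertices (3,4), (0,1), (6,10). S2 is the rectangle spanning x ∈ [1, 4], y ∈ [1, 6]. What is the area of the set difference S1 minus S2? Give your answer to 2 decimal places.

1.58

|S1| = 4.5, |S1∩S2| = 2.9167.
|S1 ∖ S2| = |S1| − |S1∩S2| = 4.5 − 2.9167 = 1.58.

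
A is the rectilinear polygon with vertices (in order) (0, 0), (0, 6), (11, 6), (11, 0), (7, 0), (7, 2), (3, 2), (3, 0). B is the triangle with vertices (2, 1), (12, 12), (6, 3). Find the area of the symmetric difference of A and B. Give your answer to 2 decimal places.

|A| = 58, |B| = 12, |A∩B| = 7.3864.
|A △ B| = |A| + |B| − 2·|A∩B| = 58 + 12 − 14.7727 = 55.23.

55.23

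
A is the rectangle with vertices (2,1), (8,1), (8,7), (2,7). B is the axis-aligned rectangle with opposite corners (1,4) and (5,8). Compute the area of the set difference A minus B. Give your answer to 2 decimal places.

27.00

|A∩B|: x∈[2,5], y∈[4,7] → 3·3 = 9.
|A| = 36.
|A ∖ B| = |A| − |A∩B| = 36 − 9 = 27.00.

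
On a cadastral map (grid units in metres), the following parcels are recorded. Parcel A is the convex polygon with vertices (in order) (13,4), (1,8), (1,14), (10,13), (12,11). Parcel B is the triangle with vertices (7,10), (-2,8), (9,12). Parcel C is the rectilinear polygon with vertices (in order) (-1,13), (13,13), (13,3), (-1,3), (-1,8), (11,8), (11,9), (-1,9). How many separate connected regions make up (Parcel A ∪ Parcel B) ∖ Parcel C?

2

(Parcel A ∪ Parcel B) ∖ Parcel C splits into 2 disjoint pieces (area 10.625, area 4.5).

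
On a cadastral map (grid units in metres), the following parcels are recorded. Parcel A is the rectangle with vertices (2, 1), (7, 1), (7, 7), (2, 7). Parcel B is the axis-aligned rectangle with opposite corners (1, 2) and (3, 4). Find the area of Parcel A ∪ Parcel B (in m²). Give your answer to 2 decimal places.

By inclusion–exclusion:
Individual areas: |Parcel A| = 30, |Parcel B| = 4.
|Parcel A∩Parcel B|: x∈[2,3], y∈[2,4] → 1·2 = 2.
|Parcel A ∪ Parcel B| = 34 − 2 = 32.00.

32.00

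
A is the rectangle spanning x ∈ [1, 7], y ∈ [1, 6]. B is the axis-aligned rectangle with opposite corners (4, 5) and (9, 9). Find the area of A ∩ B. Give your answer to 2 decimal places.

3.00

|A∩B|: x∈[4,7], y∈[5,6] → 3·1 = 3.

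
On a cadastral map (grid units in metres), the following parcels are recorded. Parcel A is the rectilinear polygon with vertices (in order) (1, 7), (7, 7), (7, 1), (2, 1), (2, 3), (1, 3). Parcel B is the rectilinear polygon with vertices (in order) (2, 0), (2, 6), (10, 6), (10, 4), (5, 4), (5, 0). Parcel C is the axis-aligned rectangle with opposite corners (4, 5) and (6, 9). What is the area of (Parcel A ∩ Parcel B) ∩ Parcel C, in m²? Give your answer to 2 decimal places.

2.00

The region (Parcel A ∩ Parcel B) ∩ Parcel C is the polygon with vertices (6,6), (6,5), (4,5), (4,6).
By the shoelace formula its area is 2.00.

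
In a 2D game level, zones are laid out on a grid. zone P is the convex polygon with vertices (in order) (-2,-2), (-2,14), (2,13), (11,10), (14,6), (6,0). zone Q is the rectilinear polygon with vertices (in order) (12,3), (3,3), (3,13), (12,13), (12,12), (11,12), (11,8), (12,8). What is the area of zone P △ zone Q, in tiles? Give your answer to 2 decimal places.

|zone P| = 165.5, |zone Q| = 86, |zone P∩zone Q| = 70.1667.
|zone P △ zone Q| = |zone P| + |zone Q| − 2·|zone P∩zone Q| = 165.5 + 86 − 140.3333 = 111.17.

111.17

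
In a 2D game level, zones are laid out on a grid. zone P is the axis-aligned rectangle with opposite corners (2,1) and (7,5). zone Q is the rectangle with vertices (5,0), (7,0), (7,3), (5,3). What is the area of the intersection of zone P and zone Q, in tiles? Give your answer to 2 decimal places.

4.00

|zone P∩zone Q|: x∈[5,7], y∈[1,3] → 2·2 = 4.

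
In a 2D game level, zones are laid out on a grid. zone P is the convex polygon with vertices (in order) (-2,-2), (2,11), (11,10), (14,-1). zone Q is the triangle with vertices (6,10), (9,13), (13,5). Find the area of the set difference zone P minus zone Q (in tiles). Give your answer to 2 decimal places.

|zone P| = 150, |zone P∩zone Q| = 11.774.
|zone P ∖ zone Q| = |zone P| − |zone P∩zone Q| = 150 − 11.774 = 138.23.

138.23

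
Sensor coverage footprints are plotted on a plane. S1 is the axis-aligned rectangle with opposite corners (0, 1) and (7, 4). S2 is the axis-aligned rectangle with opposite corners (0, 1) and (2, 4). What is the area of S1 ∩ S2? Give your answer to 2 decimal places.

|S1∩S2|: x∈[0,2], y∈[1,4] → 2·3 = 6.

6.00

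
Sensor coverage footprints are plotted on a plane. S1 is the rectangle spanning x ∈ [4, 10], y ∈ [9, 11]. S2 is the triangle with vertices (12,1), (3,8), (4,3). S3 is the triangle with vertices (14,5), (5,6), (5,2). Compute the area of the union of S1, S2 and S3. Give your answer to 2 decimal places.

40.74

By inclusion–exclusion:
Individual areas: |S1| = 12, |S2| = 19, |S3| = 18.
|S1∩S2| = 0.
|S1∩S3| = 0.
|S2∩S3| = 8.2586.
|S1∩S2∩S3| = 0.
|S1 ∪ S2 ∪ S3| = 49 − 8.2586 + 0 = 40.74.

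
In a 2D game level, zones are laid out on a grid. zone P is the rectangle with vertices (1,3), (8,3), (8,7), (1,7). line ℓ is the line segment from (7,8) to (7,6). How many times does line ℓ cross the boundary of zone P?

The segment meets the boundary at (7,7).

1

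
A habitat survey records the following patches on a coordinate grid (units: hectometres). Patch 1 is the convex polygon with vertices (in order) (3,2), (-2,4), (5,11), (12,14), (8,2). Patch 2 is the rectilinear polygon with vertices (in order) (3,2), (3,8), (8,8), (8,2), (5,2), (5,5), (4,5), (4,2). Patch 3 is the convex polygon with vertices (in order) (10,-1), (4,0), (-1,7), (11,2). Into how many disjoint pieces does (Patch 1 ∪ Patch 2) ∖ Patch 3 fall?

2

(Patch 1 ∪ Patch 2) ∖ Patch 3 splits into 2 disjoint pieces (area 5.6467, area 58.5581).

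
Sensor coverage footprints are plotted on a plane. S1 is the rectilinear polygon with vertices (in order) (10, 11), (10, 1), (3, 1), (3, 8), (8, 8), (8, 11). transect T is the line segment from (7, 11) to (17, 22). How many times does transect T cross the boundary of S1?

The segment lies entirely outside S1 and never meets its boundary.

0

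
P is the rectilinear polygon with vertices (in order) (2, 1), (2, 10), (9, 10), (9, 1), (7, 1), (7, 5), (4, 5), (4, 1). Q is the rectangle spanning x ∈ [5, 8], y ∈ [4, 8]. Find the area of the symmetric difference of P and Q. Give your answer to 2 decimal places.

43.00

|P| = 51, |Q| = 12, |P∩Q| = 10.
|P △ Q| = |P| + |Q| − 2·|P∩Q| = 51 + 12 − 20 = 43.00.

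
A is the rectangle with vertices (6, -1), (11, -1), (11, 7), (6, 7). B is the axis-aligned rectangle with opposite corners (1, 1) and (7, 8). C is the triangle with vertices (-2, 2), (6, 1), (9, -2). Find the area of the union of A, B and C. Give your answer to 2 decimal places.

82.95

By inclusion–exclusion:
Individual areas: |A| = 40, |B| = 42, |C| = 10.5.
|A∩B|: x∈[6,7], y∈[1,7] → 1·6 = 6.
|A∩C| = 1.9886.
|B∩C| = 1.5625.
|A∩B∩C| = 0.
|A ∪ B ∪ C| = 92.5 − 9.5511 + 0 = 82.95.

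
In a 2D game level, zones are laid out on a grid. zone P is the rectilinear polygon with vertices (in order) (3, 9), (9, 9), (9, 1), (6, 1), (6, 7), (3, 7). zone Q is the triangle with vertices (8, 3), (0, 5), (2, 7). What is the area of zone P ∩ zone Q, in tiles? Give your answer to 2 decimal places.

0.83

The intersection is the polygon with vertices (6,4.333), (8,3), (6,3.5).
By the shoelace formula its area is 0.83.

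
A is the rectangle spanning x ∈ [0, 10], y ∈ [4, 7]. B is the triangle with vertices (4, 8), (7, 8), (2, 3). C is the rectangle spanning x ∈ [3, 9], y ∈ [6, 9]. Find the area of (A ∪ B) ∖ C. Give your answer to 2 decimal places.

|A ∪ B| = 33.
|(A ∪ B) ∩ C| = 8.7.
|(A ∪ B) ∖ C| = 33 − 8.7 = 24.30.

24.30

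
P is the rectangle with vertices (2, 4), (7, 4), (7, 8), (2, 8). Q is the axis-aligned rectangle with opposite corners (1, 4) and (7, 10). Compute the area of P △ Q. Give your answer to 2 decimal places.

|P∩Q|: x∈[2,7], y∈[4,8] → 5·4 = 20.
|P △ Q| = |P| + |Q| − 2·|P∩Q| = 20 + 36 − 40 = 16.00.

16.00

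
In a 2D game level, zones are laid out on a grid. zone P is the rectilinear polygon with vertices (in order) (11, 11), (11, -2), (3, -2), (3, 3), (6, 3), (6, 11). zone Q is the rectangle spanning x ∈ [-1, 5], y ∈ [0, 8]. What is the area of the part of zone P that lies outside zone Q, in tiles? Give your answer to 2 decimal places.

|zone P| = 80, |zone P∩zone Q| = 6.
|zone P ∖ zone Q| = |zone P| − |zone P∩zone Q| = 80 − 6 = 74.00.

74.00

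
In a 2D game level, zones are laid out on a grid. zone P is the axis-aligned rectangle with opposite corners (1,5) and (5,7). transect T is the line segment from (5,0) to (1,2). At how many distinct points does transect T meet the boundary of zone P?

0

The segment lies entirely outside zone P and never meets its boundary.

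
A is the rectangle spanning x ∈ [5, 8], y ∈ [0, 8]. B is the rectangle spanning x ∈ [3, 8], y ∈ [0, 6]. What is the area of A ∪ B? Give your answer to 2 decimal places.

By inclusion–exclusion:
Individual areas: |A| = 24, |B| = 30.
|A∩B|: x∈[5,8], y∈[0,6] → 3·6 = 18.
|A ∪ B| = 54 − 18 = 36.00.

36.00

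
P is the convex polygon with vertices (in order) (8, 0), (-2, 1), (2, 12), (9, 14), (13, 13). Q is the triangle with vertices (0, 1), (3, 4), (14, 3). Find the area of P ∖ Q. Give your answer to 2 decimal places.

118.31

|P| = 133.5, |P∩Q| = 15.1935.
|P ∖ Q| = |P| − |P∩Q| = 133.5 − 15.1935 = 118.31.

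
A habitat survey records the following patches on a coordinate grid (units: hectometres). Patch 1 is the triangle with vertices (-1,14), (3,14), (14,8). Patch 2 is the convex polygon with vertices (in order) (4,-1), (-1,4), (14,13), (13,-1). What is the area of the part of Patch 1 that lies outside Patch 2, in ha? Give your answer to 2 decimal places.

|Patch 1| = 12, |Patch 1∩Patch 2| = 1.5786.
|Patch 1 ∖ Patch 2| = |Patch 1| − |Patch 1∩Patch 2| = 12 − 1.5786 = 10.42.

10.42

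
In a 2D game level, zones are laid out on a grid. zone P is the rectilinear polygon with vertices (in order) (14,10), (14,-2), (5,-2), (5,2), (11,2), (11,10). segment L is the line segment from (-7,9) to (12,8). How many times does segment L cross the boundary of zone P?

1

The segment meets the boundary at (11,8.053).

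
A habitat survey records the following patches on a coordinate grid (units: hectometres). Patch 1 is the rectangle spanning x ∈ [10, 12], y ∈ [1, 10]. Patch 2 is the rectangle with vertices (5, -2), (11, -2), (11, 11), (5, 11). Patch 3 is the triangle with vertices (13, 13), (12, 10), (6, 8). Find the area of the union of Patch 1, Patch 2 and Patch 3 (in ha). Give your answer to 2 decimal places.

By inclusion–exclusion:
Individual areas: |Patch 1| = 18, |Patch 2| = 78, |Patch 3| = 8.
|Patch 1∩Patch 2|: x∈[10,11], y∈[1,10] → 1·9 = 9.
|Patch 1∩Patch 3| = 0.6667.
|Patch 2∩Patch 3| = 4.5333.
|Patch 1∩Patch 2∩Patch 3| = 0.5.
|Patch 1 ∪ Patch 2 ∪ Patch 3| = 104 − 14.2 + 0.5 = 90.30.

90.30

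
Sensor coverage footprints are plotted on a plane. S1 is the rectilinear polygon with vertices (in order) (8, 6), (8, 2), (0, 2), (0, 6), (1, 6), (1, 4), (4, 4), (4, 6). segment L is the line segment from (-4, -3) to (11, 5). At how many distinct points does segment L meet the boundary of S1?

The segment meets the boundary at (8,3.4), (5.375,2).

2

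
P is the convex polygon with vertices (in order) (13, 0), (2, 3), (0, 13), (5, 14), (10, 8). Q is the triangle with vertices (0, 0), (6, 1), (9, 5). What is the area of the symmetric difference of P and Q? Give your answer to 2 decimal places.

103.57

|P| = 102, |Q| = 10.5, |P∩Q| = 4.4672.
|P △ Q| = |P| + |Q| − 2·|P∩Q| = 102 + 10.5 − 8.9344 = 103.57.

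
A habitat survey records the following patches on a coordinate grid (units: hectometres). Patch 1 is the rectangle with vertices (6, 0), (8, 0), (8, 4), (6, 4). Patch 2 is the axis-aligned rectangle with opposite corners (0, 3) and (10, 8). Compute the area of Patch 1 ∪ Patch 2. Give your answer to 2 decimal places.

56.00

By inclusion–exclusion:
Individual areas: |Patch 1| = 8, |Patch 2| = 50.
|Patch 1∩Patch 2|: x∈[6,8], y∈[3,4] → 2·1 = 2.
|Patch 1 ∪ Patch 2| = 58 − 2 = 56.00.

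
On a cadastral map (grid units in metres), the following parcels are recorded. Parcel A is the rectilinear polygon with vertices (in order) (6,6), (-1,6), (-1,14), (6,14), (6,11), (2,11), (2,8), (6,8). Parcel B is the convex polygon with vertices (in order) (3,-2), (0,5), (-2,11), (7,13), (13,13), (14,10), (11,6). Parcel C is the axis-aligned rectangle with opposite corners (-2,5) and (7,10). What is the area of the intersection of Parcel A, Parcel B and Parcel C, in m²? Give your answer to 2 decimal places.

19.33

The intersection is the polygon with vertices (-1,8), (-1,10), (2,10), (2,8), (6,8), (6,6), (-0.333,6).
By the shoelace formula its area is 19.33.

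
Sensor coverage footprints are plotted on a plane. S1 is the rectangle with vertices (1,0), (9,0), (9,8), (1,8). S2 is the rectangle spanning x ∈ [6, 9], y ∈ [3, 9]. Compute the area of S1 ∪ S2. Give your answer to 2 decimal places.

By inclusion–exclusion:
Individual areas: |S1| = 64, |S2| = 18.
|S1∩S2|: x∈[6,9], y∈[3,8] → 3·5 = 15.
|S1 ∪ S2| = 82 − 15 = 67.00.

67.00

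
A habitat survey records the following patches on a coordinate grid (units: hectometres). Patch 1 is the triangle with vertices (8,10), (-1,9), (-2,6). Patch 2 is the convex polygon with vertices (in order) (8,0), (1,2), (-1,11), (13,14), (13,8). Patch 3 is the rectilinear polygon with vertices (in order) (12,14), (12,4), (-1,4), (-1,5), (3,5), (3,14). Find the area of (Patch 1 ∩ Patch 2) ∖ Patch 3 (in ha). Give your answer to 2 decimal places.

6.36

|Patch 1 ∩ Patch 2| = 9.9746.
|(Patch 1 ∩ Patch 2) ∩ Patch 3| = 3.6111.
|(Patch 1 ∩ Patch 2) ∖ Patch 3| = 9.9746 − 3.6111 = 6.36.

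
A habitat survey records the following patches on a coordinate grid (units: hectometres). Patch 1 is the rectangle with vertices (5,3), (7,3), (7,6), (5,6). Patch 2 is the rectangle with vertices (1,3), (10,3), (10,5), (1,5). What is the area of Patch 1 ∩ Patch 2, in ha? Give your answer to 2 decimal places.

|Patch 1∩Patch 2|: x∈[5,7], y∈[3,5] → 2·2 = 4.

4.00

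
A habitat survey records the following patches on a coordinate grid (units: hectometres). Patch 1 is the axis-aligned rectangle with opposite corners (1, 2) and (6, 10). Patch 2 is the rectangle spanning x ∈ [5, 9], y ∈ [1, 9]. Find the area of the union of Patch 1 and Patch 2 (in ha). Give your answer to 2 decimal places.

By inclusion–exclusion:
Individual areas: |Patch 1| = 40, |Patch 2| = 32.
|Patch 1∩Patch 2|: x∈[5,6], y∈[2,9] → 1·7 = 7.
|Patch 1 ∪ Patch 2| = 72 − 7 = 65.00.

65.00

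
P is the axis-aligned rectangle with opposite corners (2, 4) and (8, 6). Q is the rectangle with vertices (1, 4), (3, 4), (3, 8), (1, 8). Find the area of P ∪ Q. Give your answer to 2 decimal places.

By inclusion–exclusion:
Individual areas: |P| = 12, |Q| = 8.
|P∩Q|: x∈[2,3], y∈[4,6] → 1·2 = 2.
|P ∪ Q| = 20 − 2 = 18.00.

18.00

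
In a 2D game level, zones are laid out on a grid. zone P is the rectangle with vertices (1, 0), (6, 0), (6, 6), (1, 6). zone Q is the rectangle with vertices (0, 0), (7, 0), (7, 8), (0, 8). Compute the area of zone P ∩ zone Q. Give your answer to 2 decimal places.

|zone P∩zone Q|: x∈[1,6], y∈[0,6] → 5·6 = 30.

30.00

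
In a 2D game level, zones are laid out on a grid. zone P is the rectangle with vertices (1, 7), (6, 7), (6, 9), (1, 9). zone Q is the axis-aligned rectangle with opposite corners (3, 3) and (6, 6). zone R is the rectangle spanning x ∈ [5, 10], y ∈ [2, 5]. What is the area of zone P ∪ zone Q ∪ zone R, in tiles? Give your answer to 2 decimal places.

By inclusion–exclusion:
Individual areas: |zone P| = 10, |zone Q| = 9, |zone R| = 15.
|zone P∩zone Q| = 0 (no overlap).
|zone P∩zone R| = 0 (no overlap).
|zone Q∩zone R|: x∈[5,6], y∈[3,5] → 1·2 = 2.
|zone P∩zone Q∩zone R| = 0.
|zone P ∪ zone Q ∪ zone R| = 34 − 2 + 0 = 32.00.

32.00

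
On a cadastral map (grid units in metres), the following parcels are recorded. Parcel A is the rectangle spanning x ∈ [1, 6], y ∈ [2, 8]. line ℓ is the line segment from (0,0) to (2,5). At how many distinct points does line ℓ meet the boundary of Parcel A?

The segment meets the boundary at (1,2.5).

1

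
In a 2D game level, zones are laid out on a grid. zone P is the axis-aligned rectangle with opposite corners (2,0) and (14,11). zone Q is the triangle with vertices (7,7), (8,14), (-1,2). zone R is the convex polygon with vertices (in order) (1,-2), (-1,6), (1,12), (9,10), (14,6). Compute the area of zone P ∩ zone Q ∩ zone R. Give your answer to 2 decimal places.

The intersection is the polygon with vertices (7,7), (2,3.875), (2,6), (5.632,10.842), (7.483,10.379).
By the shoelace formula its area is 18.84.

18.84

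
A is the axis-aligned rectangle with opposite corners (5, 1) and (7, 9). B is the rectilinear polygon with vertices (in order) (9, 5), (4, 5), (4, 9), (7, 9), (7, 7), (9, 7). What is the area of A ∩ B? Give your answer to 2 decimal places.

The intersection is the polygon with vertices (7,5), (5,5), (5,9), (7,9), (7,7).
By the shoelace formula its area is 8.00.

8.00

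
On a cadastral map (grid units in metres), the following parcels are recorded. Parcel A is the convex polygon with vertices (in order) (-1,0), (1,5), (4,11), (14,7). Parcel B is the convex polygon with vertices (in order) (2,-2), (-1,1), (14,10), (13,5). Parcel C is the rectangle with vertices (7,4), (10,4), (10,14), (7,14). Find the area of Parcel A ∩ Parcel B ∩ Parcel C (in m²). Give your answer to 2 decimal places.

6.72

The intersection is the polygon with vertices (10,7.6), (10,5.133), (7.571,4), (7,4), (7,5.8).
By the shoelace formula its area is 6.72.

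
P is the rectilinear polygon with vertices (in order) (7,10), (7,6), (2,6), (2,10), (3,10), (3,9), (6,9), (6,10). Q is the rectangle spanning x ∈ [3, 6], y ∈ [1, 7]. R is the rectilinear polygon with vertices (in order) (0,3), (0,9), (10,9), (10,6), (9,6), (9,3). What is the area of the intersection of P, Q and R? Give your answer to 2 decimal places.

3.00

The intersection is the polygon with vertices (3,7), (6,7), (6,6), (3,6).
By the shoelace formula its area is 3.00.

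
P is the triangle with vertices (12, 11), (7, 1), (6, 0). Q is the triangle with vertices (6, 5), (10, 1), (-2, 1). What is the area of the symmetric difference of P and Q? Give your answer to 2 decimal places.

|P| = 2.5, |Q| = 24, |P∩Q| = 0.861.
|P △ Q| = |P| + |Q| − 2·|P∩Q| = 2.5 + 24 − 1.7219 = 24.78.

24.78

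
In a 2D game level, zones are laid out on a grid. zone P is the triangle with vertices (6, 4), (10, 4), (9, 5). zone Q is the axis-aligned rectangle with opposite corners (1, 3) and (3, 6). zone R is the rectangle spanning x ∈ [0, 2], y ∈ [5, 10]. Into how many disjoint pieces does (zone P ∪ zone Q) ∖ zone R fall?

(zone P ∪ zone Q) ∖ zone R splits into 2 disjoint pieces (area 2, area 5).

2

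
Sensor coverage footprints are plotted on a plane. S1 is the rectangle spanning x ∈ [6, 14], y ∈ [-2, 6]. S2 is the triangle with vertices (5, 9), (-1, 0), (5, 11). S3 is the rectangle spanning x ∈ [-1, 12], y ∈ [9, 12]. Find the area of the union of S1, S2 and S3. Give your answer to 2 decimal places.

By inclusion–exclusion:
Individual areas: |S1| = 64, |S2| = 6, |S3| = 39.
|S1∩S2| = 0.
|S1∩S3| = 0 (no overlap).
|S2∩S3| = 1.0909.
|S1∩S2∩S3| = 0.
|S1 ∪ S2 ∪ S3| = 109 − 1.0909 + 0 = 107.91.

107.91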